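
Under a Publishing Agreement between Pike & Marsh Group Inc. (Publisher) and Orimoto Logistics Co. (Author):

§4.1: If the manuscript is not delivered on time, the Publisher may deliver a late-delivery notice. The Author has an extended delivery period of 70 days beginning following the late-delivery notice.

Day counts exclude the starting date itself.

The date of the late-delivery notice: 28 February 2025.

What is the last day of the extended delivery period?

The last day of the extended delivery period: 28 February 2025 + 70 days = 9 May 2025.

9 May 2025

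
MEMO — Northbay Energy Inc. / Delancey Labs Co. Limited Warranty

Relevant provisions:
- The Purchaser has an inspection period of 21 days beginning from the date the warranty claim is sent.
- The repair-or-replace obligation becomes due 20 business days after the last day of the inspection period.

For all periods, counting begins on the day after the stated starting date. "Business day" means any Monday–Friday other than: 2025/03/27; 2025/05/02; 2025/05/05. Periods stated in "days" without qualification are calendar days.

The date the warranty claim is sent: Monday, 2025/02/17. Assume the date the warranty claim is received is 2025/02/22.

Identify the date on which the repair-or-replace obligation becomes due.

2025/04/08

The last day of the inspection period: 21 calendar days after 2025/02/17 is 2025/03/10.
The date on which the repair-or-replace obligation becomes due: counting 20 business days from Monday, 2025/03/10 (Mar 11, Mar 12, Mar 13, Mar 14, …, Apr 4, Apr 7, Apr 8, skipping weekends and the listed holiday on Mar 27) reaches Tuesday, 2025/04/08.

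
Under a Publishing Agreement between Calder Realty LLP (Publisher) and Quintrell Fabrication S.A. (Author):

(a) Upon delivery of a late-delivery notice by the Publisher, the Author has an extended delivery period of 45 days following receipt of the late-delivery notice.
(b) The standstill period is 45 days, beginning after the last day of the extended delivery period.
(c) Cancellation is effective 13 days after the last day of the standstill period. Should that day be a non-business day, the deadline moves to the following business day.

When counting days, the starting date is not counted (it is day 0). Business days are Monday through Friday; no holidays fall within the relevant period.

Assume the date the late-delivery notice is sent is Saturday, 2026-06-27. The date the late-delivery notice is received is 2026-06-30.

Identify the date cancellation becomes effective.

Adding 45 calendar days to 2026-06-30 gives 2026-08-14, which is the last day of the extended delivery period.
Adding 45 calendar days to 2026-08-14 gives 2026-09-28, which is the last day of the standstill period.
Adding 13 calendar days to 2026-09-28 gives 2026-10-11, which is the date cancellation becomes effective. That falls on a Sunday, so it rolls to the next business day, Monday, 2026-10-12.

2026-10-12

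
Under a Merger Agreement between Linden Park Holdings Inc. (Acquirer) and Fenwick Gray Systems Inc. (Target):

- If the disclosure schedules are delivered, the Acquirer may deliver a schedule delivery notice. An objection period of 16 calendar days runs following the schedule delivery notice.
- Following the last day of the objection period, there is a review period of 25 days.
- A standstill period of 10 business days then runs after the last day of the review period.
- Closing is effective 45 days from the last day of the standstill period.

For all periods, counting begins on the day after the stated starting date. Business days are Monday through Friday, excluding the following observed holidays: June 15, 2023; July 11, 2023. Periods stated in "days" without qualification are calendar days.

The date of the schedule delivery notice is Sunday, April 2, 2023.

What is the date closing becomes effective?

Adding 16 calendar days to April 2, 2023 gives April 18, 2023, which is the last day of the objection period.
The last day of the review period: 25 calendar days after April 18, 2023 is May 13, 2023.
The last day of the standstill period: 10 business days after Saturday, May 13, 2023, skipping weekends — May 15, May 16, May 17, May 18, May 19, May 22, May 23, May 24, May 25, May 26 — lands on Friday, May 26, 2023.
The date closing becomes effective: May 26, 2023 + 45 days = July 10, 2023.

July 10, 2023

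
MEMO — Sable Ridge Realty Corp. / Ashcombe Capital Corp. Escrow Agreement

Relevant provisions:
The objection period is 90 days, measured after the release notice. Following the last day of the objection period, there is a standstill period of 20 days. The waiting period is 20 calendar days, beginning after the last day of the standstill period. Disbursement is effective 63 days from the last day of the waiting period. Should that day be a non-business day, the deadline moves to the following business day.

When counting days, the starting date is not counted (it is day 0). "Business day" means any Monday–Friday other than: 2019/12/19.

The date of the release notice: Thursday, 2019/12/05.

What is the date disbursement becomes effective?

The last day of the objection period: 90 calendar days after 2019/12/05 is 2020/03/04.
Adding 20 calendar days to 2020/03/04 gives 2020/03/24, which is the last day of the standstill period.
Adding 20 calendar days to 2020/03/24 gives 2020/04/13, which is the last day of the waiting period.
Adding 63 calendar days to 2020/04/13 gives 2020/06/15, which is the date disbursement becomes effective. 2020/06/15 is a Monday and is not a listed holiday, so no roll-forward applies.

2020/06/15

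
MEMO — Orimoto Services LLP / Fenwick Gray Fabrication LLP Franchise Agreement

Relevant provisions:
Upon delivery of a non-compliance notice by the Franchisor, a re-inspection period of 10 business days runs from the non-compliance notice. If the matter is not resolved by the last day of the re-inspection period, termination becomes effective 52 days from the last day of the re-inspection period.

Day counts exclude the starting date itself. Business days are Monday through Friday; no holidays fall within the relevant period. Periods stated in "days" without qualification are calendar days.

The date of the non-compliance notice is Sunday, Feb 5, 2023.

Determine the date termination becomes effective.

From Sunday, Feb 5, 2023, 10 business days (Feb 6, Feb 7, Feb 8, Feb 9, Feb 10, Feb 13, Feb 14, Feb 15, Feb 16, Feb 17, skipping weekends) brings us to Friday, Feb 17, 2023, which is the last day of the re-inspection period.
The date termination becomes effective: 52 calendar days after Feb 17, 2023 is Apr 10, 2023.

Apr 10, 2023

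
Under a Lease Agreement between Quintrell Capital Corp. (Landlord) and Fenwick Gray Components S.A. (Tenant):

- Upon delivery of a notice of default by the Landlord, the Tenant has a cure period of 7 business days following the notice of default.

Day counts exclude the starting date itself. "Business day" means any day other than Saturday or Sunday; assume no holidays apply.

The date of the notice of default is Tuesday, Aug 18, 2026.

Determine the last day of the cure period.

Aug 27, 2026

The last day of the cure period: 7 business days after Tuesday, Aug 18, 2026, skipping weekends — Aug 19, Aug 20, Aug 21, Aug 24, Aug 25, Aug 26, Aug 27 — lands on Thursday, Aug 27, 2026.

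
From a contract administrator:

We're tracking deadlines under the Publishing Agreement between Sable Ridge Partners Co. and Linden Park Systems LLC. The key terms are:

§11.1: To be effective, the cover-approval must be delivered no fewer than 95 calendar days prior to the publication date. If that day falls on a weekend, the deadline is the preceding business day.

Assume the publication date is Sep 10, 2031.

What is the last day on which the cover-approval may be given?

Jun 6, 2031

Counting back 95 calendar days from Sep 10, 2031 gives Jun 7, 2031. That is a Saturday, so the deadline moves back to Friday, Jun 6, 2031.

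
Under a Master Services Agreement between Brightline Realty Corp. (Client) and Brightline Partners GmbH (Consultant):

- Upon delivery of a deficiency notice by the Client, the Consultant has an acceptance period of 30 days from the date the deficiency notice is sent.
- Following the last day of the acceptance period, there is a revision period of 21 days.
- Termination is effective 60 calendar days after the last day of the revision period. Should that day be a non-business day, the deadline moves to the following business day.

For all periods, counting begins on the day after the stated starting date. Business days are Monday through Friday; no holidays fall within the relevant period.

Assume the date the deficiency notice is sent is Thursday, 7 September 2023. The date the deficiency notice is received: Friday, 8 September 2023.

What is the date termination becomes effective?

27 December 2023

The last day of the acceptance period: 7 September 2023 + 30 days = 7 October 2023.
Adding 21 calendar days to 7 October 2023 gives 28 October 2023, which is the last day of the revision period.
The date termination becomes effective: 28 October 2023 + 60 days = 27 December 2023. 27 December 2023 is a Wednesday, so no roll-forward applies.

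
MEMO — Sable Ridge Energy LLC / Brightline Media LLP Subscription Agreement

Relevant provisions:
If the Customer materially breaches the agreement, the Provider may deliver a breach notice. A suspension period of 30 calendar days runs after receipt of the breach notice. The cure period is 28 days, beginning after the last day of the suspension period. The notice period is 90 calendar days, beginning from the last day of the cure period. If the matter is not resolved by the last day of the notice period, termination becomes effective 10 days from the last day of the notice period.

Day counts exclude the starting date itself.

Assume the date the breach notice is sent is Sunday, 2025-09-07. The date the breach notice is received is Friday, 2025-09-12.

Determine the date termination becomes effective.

Adding 30 calendar days to 2025-09-12 gives 2025-10-12, which is the last day of the suspension period.
The last day of the cure period: 28 calendar days after 2025-10-12 is 2025-11-09.
Adding 90 calendar days to 2025-11-09 gives 2026-02-07, which is the last day of the notice period.
The date termination becomes effective: 10 calendar days after 2026-02-07 is 2026-02-17.

2026-02-17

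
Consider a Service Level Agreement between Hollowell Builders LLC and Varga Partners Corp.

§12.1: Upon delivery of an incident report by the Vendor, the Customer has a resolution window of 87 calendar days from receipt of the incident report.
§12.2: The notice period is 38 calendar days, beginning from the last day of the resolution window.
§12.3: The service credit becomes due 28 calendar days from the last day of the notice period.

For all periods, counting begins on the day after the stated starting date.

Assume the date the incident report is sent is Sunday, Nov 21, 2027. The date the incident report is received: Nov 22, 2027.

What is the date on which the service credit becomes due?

Apr 23, 2028

The last day of the resolution window: 87 calendar days after Nov 22, 2027 is Feb 17, 2028.
The last day of the notice period: Feb 17, 2028 + 38 days = Mar 26, 2028.
The date on which the service credit becomes due: Mar 26, 2028 + 28 days = Apr 23, 2028.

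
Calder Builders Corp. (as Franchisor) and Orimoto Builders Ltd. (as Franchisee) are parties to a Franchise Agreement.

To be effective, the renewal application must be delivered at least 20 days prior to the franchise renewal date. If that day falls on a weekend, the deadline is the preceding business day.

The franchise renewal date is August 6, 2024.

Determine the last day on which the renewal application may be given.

July 17, 2024

August 6, 2024 minus 20 days is July 17, 2024. That is a Wednesday, so no adjustment is needed.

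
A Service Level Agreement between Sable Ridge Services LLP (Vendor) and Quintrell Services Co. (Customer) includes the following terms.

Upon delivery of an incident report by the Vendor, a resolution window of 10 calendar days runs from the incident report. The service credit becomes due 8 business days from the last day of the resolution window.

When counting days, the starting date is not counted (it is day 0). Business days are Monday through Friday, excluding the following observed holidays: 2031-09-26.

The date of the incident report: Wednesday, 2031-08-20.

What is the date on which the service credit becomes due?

2031-09-10

The last day of the resolution window: 10 calendar days after 2031-08-20 is 2031-08-30.
The date on which the service credit becomes due: counting 8 business days from Saturday, 2031-08-30 (Sep 1, Sep 2, Sep 3, Sep 4, Sep 5, Sep 8, Sep 9, Sep 10, skipping weekends) reaches Wednesday, 2031-09-10.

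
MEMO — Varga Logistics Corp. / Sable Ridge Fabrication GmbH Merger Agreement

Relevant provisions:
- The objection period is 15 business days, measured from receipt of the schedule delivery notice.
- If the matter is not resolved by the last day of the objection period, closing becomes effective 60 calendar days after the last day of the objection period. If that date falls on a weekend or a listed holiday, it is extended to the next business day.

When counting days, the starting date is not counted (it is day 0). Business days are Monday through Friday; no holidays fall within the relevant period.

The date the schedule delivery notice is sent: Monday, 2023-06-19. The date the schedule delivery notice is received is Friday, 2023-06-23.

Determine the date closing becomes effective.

2023-09-12

From Friday, 2023-06-23, 15 business days (Jun 26, Jun 27, Jun 28, Jun 29, …, Jul 12, Jul 13, Jul 14, skipping weekends) brings us to Friday, 2023-07-14, which is the last day of the objection period.
The date closing becomes effective: 60 calendar days after 2023-07-14 is 2023-09-12. 2023-09-12 is a Tuesday, so no roll-forward applies.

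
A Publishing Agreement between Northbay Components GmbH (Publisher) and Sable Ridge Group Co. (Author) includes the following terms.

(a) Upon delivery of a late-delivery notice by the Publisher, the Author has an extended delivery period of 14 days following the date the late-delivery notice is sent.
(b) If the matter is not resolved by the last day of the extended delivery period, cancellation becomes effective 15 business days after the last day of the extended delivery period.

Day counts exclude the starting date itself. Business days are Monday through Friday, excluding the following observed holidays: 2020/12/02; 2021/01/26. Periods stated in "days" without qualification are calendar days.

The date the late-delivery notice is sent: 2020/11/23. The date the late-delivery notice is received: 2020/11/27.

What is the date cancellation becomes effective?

2020/12/28

The last day of the extended delivery period: 2020/11/23 + 14 days = 2020/12/07.
The date cancellation becomes effective: counting 15 business days from Monday, 2020/12/07 (Dec 8, Dec 9, Dec 10, Dec 11, …, Dec 24, Dec 25, Dec 28, skipping weekends) reaches Monday, 2020/12/28.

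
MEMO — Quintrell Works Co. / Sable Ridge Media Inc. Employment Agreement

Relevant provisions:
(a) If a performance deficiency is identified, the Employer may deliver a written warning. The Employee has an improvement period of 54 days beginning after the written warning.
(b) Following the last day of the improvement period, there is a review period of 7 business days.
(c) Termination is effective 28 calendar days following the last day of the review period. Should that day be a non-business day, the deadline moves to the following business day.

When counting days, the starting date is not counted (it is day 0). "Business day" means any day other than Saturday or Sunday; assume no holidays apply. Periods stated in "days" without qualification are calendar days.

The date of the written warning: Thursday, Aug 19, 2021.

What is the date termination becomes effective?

The last day of the improvement period: Aug 19, 2021 + 54 days = Oct 12, 2021.
The last day of the review period: counting 7 business days from Tuesday, Oct 12, 2021 (Oct 13, Oct 14, Oct 15, Oct 18, Oct 19, Oct 20, Oct 21, skipping weekends) reaches Thursday, Oct 21, 2021.
Adding 28 calendar days to Oct 21, 2021 gives Nov 18, 2021, which is the date termination becomes effective. Nov 18, 2021 is a Thursday, so no roll-forward applies.

Nov 18, 2021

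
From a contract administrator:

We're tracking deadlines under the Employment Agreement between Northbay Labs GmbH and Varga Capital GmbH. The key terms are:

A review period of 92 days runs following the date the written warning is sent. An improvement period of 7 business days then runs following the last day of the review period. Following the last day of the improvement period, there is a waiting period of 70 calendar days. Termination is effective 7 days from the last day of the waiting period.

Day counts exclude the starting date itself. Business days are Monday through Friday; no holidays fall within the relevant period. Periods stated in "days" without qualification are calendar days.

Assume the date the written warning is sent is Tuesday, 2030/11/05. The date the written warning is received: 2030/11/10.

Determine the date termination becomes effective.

Adding 92 calendar days to 2030/11/05 gives 2031/02/05, which is the last day of the review period.
The last day of the improvement period: 7 business days after Wednesday, 2031/02/05, skipping weekends — Feb 6, Feb 7, Feb 10, Feb 11, Feb 12, Feb 13, Feb 14 — lands on Friday, 2031/02/14.
The last day of the waiting period: 2031/02/14 + 70 days = 2031/04/25.
The date termination becomes effective: 7 calendar days after 2031/04/25 is 2031/05/02.

2031/05/02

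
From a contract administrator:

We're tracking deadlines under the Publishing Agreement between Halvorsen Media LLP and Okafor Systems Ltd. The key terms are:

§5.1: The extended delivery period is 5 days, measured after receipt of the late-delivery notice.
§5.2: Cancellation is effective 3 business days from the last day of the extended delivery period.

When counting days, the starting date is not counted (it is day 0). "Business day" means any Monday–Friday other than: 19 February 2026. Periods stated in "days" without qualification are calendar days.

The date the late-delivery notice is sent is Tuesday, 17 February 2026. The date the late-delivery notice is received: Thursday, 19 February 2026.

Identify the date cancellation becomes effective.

The last day of the extended delivery period: 5 calendar days after 19 February 2026 is 24 February 2026.
From Tuesday, 24 February 2026, 3 business days (Feb 25, Feb 26, Feb 27, skipping weekends) brings us to Friday, 27 February 2026, which is the date cancellation becomes effective.

27 February 2026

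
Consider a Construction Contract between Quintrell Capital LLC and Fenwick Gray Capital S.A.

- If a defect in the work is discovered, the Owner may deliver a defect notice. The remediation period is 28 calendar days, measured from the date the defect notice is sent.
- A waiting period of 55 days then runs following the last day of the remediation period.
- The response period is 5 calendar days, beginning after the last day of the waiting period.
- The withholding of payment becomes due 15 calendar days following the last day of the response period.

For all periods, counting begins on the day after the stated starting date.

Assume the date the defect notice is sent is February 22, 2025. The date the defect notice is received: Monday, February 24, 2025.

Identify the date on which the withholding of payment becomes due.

June 5, 2025

Adding 28 calendar days to February 22, 2025 gives March 22, 2025, which is the last day of the remediation period.
Adding 55 calendar days to March 22, 2025 gives May 16, 2025, which is the last day of the waiting period.
The last day of the response period: May 16, 2025 + 5 days = May 21, 2025.
Adding 15 calendar days to May 21, 2025 gives June 5, 2025, which is the date on which the withholding of payment becomes due.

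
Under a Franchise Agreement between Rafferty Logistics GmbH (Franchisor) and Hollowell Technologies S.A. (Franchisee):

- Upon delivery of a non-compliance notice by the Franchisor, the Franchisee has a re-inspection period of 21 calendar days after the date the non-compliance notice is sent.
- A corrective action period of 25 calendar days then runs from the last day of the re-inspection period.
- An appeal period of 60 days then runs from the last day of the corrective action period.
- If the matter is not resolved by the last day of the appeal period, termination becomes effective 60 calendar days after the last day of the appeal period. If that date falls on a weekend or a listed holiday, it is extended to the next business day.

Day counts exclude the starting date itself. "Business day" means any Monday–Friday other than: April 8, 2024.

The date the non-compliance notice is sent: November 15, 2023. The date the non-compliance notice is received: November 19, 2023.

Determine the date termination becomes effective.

The last day of the re-inspection period: 21 calendar days after November 15, 2023 is December 6, 2023.
The last day of the corrective action period: 25 calendar days after December 6, 2023 is December 31, 2023.
Adding 60 calendar days to December 31, 2023 gives February 29, 2024, which is the last day of the appeal period.
The date termination becomes effective: February 29, 2024 + 60 days = April 29, 2024. April 29, 2024 is a Monday and is not a listed holiday, so no roll-forward applies.

April 29, 2024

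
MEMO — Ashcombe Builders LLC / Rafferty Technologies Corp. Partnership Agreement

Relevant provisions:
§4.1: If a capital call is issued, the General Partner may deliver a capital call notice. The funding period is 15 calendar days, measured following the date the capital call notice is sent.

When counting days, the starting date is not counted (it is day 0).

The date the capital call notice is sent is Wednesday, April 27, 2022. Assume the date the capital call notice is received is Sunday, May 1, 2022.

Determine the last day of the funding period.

May 12, 2022

The last day of the funding period: 15 calendar days after April 27, 2022 is May 12, 2022.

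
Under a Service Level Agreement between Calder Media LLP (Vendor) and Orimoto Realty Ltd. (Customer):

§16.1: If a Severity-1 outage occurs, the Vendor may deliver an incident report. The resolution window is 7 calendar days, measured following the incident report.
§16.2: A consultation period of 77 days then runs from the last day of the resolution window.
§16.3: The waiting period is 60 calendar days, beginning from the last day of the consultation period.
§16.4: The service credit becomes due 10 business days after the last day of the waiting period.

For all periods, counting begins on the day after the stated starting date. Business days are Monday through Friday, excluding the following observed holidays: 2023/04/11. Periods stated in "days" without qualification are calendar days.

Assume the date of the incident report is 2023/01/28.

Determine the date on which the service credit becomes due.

2023/07/05

Adding 7 calendar days to 2023/01/28 gives 2023/02/04, which is the last day of the resolution window.
The last day of the consultation period: 77 calendar days after 2023/02/04 is 2023/04/22.
The last day of the waiting period: 2023/04/22 + 60 days = 2023/06/21.
From Wednesday, 2023/06/21, 10 business days (Jun 22, Jun 23, Jun 26, Jun 27, Jun 28, Jun 29, Jun 30, Jul 3, Jul 4, Jul 5, skipping weekends) brings us to Wednesday, 2023/07/05, which is the date on which the service credit becomes due.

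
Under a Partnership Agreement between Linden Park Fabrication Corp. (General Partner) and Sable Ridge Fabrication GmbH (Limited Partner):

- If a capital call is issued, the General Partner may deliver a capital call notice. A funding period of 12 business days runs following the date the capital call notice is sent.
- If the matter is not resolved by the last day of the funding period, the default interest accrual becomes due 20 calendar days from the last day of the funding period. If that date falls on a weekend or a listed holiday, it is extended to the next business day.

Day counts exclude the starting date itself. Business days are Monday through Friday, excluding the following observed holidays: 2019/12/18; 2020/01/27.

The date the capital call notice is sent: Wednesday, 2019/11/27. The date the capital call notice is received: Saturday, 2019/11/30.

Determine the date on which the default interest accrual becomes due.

The last day of the funding period: counting 12 business days from Wednesday, 2019/11/27 (Nov 28, Nov 29, Dec 2, Dec 3, …, Dec 11, Dec 12, Dec 13, skipping weekends) reaches Friday, 2019/12/13.
The date on which the default interest accrual becomes due: 20 calendar days after 2019/12/13 is 2020/01/02. 2020/01/02 is a Thursday and is not a listed holiday, so no roll-forward applies.

2020/01/02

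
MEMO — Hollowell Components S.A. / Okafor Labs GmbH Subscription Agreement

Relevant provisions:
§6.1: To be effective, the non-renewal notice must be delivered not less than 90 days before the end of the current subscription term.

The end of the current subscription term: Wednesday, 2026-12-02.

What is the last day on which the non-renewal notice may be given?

Counting back 90 calendar days from 2026-12-02 gives 2026-09-03.

2026-09-03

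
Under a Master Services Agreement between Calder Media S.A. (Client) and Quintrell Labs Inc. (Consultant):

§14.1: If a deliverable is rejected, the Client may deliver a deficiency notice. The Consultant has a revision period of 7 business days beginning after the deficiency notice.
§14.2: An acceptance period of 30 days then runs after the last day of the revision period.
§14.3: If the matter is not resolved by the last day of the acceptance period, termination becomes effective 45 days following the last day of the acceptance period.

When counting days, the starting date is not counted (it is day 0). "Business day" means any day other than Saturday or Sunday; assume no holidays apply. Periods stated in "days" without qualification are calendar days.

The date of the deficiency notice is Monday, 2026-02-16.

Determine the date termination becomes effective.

From Monday, 2026-02-16, 7 business days (Feb 17, Feb 18, Feb 19, Feb 20, Feb 23, Feb 24, Feb 25, skipping weekends) brings us to Wednesday, 2026-02-25, which is the last day of the revision period.
The last day of the acceptance period: 30 calendar days after 2026-02-25 is 2026-03-27.
The date termination becomes effective: 2026-03-27 + 45 days = 2026-05-11.

2026-05-11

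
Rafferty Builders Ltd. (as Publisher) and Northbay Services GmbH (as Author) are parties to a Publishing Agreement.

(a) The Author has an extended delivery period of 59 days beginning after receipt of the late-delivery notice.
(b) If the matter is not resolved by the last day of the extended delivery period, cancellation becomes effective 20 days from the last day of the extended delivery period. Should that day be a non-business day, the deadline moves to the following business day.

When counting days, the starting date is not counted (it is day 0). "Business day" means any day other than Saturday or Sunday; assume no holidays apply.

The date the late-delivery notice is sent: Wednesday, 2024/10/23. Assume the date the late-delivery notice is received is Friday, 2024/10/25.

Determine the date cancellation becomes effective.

2025/01/13

Adding 59 calendar days to 2024/10/25 gives 2024/12/23, which is the last day of the extended delivery period.
The date cancellation becomes effective: 20 calendar days after 2024/12/23 is 2025/01/12. That falls on a Sunday, so it rolls to the next business day, Monday, 2025/01/13.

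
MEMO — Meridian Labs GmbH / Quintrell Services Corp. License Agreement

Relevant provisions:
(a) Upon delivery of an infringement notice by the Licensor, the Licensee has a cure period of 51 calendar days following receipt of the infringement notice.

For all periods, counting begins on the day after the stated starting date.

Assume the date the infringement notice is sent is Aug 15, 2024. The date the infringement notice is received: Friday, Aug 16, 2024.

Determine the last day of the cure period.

Oct 6, 2024

Adding 51 calendar days to Aug 16, 2024 gives Oct 6, 2024, which is the last day of the cure period.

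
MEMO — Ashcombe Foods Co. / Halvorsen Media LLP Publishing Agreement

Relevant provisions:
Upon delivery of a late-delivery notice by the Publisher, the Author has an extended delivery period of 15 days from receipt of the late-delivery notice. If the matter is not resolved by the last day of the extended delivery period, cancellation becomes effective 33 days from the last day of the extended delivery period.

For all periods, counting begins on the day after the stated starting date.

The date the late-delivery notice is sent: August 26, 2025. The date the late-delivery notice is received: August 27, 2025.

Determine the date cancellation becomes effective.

October 14, 2025

The last day of the extended delivery period: 15 calendar days after August 27, 2025 is September 11, 2025.
The date cancellation becomes effective: September 11, 2025 + 33 days = October 14, 2025.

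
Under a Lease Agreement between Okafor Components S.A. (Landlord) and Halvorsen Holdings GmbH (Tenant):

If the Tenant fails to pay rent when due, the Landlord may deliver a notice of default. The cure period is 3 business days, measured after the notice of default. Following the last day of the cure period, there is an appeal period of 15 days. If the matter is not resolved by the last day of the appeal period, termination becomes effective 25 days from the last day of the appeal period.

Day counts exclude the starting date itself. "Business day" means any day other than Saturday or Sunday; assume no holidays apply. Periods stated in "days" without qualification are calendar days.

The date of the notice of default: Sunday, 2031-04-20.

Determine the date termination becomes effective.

The last day of the cure period: counting 3 business days from Sunday, 2031-04-20 (Apr 21, Apr 22, Apr 23, skipping weekends) reaches Wednesday, 2031-04-23.
Adding 15 calendar days to 2031-04-23 gives 2031-05-08, which is the last day of the appeal period.
Adding 25 calendar days to 2031-05-08 gives 2031-06-02, which is the date termination becomes effective.

2031-06-02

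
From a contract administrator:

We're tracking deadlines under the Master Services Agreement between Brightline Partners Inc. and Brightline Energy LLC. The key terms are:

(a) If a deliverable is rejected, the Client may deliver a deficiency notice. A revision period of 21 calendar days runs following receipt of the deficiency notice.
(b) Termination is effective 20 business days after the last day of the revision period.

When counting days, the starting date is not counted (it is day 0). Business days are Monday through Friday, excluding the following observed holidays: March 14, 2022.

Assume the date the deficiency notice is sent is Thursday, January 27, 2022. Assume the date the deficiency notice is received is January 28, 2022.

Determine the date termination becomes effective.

March 21, 2022

Adding 21 calendar days to January 28, 2022 gives February 18, 2022, which is the last day of the revision period.
From Friday, February 18, 2022, 20 business days (Feb 21, Feb 22, Feb 23, Feb 24, …, Mar 17, Mar 18, Mar 21, skipping weekends and the listed holiday on Mar 14) brings us to Monday, March 21, 2022, which is the date termination becomes effective.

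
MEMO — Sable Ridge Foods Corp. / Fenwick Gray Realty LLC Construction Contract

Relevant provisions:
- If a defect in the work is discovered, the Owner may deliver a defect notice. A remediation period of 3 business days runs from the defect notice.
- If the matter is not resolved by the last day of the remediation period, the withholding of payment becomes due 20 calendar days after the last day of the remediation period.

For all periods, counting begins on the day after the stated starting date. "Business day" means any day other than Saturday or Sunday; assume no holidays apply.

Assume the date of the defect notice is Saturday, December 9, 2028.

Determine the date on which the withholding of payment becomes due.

January 2, 2029

From Saturday, December 9, 2028, 3 business days (Dec 11, Dec 12, Dec 13, skipping weekends) brings us to Wednesday, December 13, 2028, which is the last day of the remediation period.
Adding 20 calendar days to December 13, 2028 gives January 2, 2029, which is the date on which the withholding of payment becomes due.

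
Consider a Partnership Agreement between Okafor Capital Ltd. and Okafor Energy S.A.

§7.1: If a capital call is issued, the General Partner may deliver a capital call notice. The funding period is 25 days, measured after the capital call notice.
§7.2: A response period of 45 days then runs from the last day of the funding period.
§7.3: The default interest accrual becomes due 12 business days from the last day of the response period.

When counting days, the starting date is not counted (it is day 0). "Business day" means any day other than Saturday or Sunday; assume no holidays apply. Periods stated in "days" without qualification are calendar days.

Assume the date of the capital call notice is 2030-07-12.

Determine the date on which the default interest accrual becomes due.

2030-10-08

Adding 25 calendar days to 2030-07-12 gives 2030-08-06, which is the last day of the funding period.
Adding 45 calendar days to 2030-08-06 gives 2030-09-20, which is the last day of the response period.
The date on which the default interest accrual becomes due: 12 business days after Friday, 2030-09-20, skipping weekends — Sep 23, Sep 24, Sep 25, Sep 26, …, Oct 4, Oct 7, Oct 8 — lands on Tuesday, 2030-10-08.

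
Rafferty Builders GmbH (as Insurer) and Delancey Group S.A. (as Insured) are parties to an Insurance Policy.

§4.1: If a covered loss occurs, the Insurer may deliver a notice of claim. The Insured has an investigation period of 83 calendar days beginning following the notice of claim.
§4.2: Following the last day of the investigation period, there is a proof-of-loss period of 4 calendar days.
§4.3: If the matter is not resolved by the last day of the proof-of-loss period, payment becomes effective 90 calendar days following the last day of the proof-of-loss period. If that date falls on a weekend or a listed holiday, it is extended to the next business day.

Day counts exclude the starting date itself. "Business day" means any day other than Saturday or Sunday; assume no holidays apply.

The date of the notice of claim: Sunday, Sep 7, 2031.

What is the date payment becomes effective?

Adding 83 calendar days to Sep 7, 2031 gives Nov 29, 2031, which is the last day of the investigation period.
The last day of the proof-of-loss period: 4 calendar days after Nov 29, 2031 is Dec 3, 2031.
Adding 90 calendar days to Dec 3, 2031 gives Mar 2, 2032, which is the date payment becomes effective. Mar 2, 2032 is a Tuesday, so no roll-forward applies.

Mar 2, 2032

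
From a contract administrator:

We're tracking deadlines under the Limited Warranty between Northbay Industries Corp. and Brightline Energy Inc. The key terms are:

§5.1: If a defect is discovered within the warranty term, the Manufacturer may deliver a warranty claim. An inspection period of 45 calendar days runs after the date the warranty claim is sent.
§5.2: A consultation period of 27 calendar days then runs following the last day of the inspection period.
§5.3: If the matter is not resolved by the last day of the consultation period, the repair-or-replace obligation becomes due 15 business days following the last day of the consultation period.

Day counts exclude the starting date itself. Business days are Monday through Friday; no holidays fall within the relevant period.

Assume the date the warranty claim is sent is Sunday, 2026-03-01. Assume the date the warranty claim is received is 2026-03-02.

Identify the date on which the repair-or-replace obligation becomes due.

Adding 45 calendar days to 2026-03-01 gives 2026-04-15, which is the last day of the inspection period.
Adding 27 calendar days to 2026-04-15 gives 2026-05-12, which is the last day of the consultation period.
The date on which the repair-or-replace obligation becomes due: 15 business days after Tuesday, 2026-05-12, skipping weekends — May 13, May 14, May 15, May 18, …, May 29, Jun 1, Jun 2 — lands on Tuesday, 2026-06-02.

2026-06-02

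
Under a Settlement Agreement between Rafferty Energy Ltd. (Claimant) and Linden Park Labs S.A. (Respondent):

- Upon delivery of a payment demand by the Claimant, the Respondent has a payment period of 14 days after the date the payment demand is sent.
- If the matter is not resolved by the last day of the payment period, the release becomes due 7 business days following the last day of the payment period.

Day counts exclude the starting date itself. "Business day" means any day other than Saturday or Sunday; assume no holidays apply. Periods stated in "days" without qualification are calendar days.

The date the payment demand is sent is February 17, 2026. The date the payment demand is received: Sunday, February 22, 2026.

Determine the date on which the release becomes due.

March 12, 2026

The last day of the payment period: February 17, 2026 + 14 days = March 3, 2026.
The date on which the release becomes due: 7 business days after Tuesday, March 3, 2026, skipping weekends — Mar 4, Mar 5, Mar 6, Mar 9, Mar 10, Mar 11, Mar 12 — lands on Thursday, March 12, 2026.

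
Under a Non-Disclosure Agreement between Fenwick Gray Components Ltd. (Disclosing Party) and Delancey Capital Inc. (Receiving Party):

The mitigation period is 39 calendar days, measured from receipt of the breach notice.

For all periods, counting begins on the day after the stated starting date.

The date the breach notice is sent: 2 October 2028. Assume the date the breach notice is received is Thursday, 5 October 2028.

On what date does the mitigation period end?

13 November 2028

Adding 39 calendar days to 5 October 2028 gives 13 November 2028, which is the last day of the mitigation period.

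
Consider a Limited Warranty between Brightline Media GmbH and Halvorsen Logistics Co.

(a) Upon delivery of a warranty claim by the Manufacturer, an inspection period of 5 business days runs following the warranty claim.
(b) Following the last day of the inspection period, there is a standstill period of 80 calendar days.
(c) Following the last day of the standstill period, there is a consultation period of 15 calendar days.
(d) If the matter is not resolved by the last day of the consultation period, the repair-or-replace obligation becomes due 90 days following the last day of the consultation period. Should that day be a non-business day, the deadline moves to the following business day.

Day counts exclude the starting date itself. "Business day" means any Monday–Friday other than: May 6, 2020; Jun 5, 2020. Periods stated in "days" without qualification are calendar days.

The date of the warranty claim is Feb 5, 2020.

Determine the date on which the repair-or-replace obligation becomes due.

From Wednesday, Feb 5, 2020, 5 business days (Feb 6, Feb 7, Feb 10, Feb 11, Feb 12, skipping weekends) brings us to Wednesday, Feb 12, 2020, which is the last day of the inspection period.
Adding 80 calendar days to Feb 12, 2020 gives May 2, 2020, which is the last day of the standstill period.
The last day of the consultation period: 15 calendar days after May 2, 2020 is May 17, 2020.
The date on which the repair-or-replace obligation becomes due: 90 calendar days after May 17, 2020 is Aug 15, 2020. That falls on a Saturday, so it rolls to the next business day, Monday, Aug 17, 2020.

Aug 17, 2020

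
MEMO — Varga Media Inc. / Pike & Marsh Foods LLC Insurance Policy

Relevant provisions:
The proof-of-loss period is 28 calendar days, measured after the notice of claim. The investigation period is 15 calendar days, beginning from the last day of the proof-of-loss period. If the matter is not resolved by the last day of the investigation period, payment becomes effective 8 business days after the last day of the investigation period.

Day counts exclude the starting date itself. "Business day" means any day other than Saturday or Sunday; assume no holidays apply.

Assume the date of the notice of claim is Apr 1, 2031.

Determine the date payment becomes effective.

May 26, 2031

Adding 28 calendar days to Apr 1, 2031 gives Apr 29, 2031, which is the last day of the proof-of-loss period.
Adding 15 calendar days to Apr 29, 2031 gives May 14, 2031, which is the last day of the investigation period.
From Wednesday, May 14, 2031, 8 business days (May 15, May 16, May 19, May 20, May 21, May 22, May 23, May 26, skipping weekends) brings us to Monday, May 26, 2031, which is the date payment becomes effective.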